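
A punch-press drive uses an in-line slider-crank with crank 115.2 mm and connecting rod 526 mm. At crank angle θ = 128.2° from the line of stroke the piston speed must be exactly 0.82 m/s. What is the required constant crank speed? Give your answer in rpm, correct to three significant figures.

100

For an in-line slider-crank, |v_piston| = rω|sinθ|·[1 + r cosθ/√(L² − r² sin²θ)].
With r = 0.1152 m, L = 0.526 m, θ = 128.2°: the bracketed kinematic factor |dx/dθ| = 0.078084 m.
ω = v/|dx/dθ| = 0.82/0.078084 = 10.502 rad/s.
N = 60ω/(2π) = 100.28 rpm.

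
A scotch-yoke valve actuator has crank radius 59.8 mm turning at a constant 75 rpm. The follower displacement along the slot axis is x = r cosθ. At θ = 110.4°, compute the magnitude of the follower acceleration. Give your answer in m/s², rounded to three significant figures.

ω = 7.854 rad/s (from 75 rpm).
x = r cosθ ⇒ ẍ = −rω² cosθ (ω constant).
|a| = rω²|cosθ| = 0.0598·(7.854)²·|cos 110.4°| = 1.2858 m/s².

1.29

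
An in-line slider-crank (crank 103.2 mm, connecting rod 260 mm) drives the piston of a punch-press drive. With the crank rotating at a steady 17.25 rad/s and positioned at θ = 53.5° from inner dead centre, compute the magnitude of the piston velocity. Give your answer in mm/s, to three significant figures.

ω = 17.25 rad/s
For an in-line slider-crank, x = r cosθ + √(L² − r² sin²θ), so v = −rω sinθ·[1 + r cosθ/√(L² − r² sin²θ)].
With r = 0.1032 m, L = 0.26 m, θ = 53.5°: √(L² − r² sin²θ) = 0.24641 m.
v = −0.1032·17.25·0.80386·[1 + 0.1032·0.59482/0.24641] = -1.7875 m/s.
|v| = 1.7875 m/s = 1787.5 mm/s.

1790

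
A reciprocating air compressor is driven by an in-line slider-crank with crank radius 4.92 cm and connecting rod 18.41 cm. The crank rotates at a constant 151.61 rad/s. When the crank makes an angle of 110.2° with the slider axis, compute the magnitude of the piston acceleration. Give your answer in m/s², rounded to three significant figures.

626

ω = 151.6 rad/s
x(θ) = r cosθ + √(L² − r² sin²θ); with ω constant, a = ω²·d²x/dθ².
d²x/dθ² = −r cosθ − r²(cos2θ)/√u − r⁴ sin²2θ/(4u^{3/2}),  u = L² − r² sin²θ = 0.0317608 m².
Substituting r = 0.0492 m, L = 0.1841 m, θ = 110.2°: d²x/dθ² = +0.027224 m.
a = ω²·d²x/dθ² = (151.6)²·(+0.027224) = +625.75 m/s²;  |a| = 625.75 m/s².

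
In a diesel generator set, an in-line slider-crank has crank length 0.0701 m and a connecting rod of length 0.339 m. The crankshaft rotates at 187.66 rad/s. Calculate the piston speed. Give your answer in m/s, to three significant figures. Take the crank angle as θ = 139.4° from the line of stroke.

7.20

ω = 187.7 rad/s
For an in-line slider-crank, x = r cosθ + √(L² − r² sin²θ), so v = −rω sinθ·[1 + r cosθ/√(L² − r² sin²θ)].
With r = 0.0701 m, L = 0.339 m, θ = 139.4°: √(L² − r² sin²θ) = 0.33592 m.
v = −0.0701·187.7·0.65077·[1 + 0.0701·-0.75927/0.33592] = -7.2045 m/s.
|v| = 7.2045 m/s.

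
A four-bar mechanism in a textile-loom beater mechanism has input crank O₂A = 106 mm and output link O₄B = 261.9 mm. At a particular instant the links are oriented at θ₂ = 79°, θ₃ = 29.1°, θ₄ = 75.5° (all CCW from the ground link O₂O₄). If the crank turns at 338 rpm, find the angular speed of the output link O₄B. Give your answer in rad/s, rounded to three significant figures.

ω₂ = 35.4 rad/s (from 338 rpm).
Differentiating the loop-closure r₂e^{iθ₂}+r₃e^{iθ₃}=r₁+r₄e^{iθ₄} gives r₂ω₂e^{iθ₂}+r₃ω₃e^{iθ₃}=r₄ω₄e^{iθ₄}.
Eliminating the other unknown: ω₄ = r₂ω₂ sin(θ₂−θ₃) / [r₄ sin(θ₄−θ₃)].
Numerator sine = +0.76492; denominator sine = +0.72417.
Result = 0.106·35.4·(+0.76492) / (0.2619·(+0.72417)) = +15.132 rad/s; magnitude 15.132 rad/s.

15.1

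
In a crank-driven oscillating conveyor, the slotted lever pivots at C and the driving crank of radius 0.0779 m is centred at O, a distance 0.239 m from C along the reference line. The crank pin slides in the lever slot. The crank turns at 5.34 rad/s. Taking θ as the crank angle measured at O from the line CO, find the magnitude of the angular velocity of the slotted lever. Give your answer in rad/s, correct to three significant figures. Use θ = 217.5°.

ω = 5.34 rad/s
Crank pin A relative to C: A = (d + r cosθ, r sinθ); lever angle φ = atan2(r sinθ, d + r cosθ).
Differentiating tanφ: φ̇ = rω(d cosθ + r)/(d² + r² + 2dr cosθ).
d² + r² + 2dr cosθ = |CA|² = 0.0336479 m²;  d cosθ + r = -0.11171 m.
|ω_lever| = |0.0779·5.34·-0.11171| / 0.0336479 = 1.3811 rad/s.

1.38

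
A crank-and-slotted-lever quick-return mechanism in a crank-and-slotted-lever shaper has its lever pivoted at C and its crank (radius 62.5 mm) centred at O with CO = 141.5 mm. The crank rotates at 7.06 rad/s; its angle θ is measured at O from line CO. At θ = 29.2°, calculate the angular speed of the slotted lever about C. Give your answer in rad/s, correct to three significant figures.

2.08

ω = 7.06 rad/s
Crank pin A relative to C: A = (d + r cosθ, r sinθ); lever angle φ = atan2(r sinθ, d + r cosθ).
Differentiating tanφ: φ̇ = rω(d cosθ + r)/(d² + r² + 2dr cosθ).
d² + r² + 2dr cosθ = |CA|² = 0.0393683 m²;  d cosθ + r = +0.18602 m.
|ω_lever| = |0.0625·7.06·+0.18602| / 0.0393683 = 2.0849 rad/s.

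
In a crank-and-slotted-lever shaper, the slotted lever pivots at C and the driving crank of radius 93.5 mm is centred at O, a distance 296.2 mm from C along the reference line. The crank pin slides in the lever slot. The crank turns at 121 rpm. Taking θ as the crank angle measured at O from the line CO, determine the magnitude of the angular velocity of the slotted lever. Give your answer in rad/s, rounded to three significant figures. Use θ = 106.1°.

0.166

ω = 12.67 rad/s (from 121 rpm).
Crank pin A relative to C: A = (d + r cosθ, r sinθ); lever angle φ = atan2(r sinθ, d + r cosθ).
Differentiating tanφ: φ̇ = rω(d cosθ + r)/(d² + r² + 2dr cosθ).
d² + r² + 2dr cosθ = |CA|² = 0.0811164 m²;  d cosθ + r = +0.011359 m.
|ω_lever| = |0.0935·12.67·+0.011359| / 0.0811164 = 0.16591 rad/s.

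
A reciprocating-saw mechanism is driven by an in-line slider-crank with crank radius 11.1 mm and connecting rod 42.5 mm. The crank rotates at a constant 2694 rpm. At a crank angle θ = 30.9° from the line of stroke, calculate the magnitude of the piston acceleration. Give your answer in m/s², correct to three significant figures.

871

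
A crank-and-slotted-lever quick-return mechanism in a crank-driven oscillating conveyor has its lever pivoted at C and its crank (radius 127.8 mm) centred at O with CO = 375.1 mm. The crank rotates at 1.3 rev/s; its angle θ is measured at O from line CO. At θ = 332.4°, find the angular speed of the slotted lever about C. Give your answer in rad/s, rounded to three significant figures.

ω = 8.168 rad/s (from 1.3 rev/s).
Crank pin A relative to C: A = (d + r cosθ, r sinθ); lever angle φ = atan2(r sinθ, d + r cosθ).
Differentiating tanφ: φ̇ = rω(d cosθ + r)/(d² + r² + 2dr cosθ).
d² + r² + 2dr cosθ = |CA|² = 0.241998 m²;  d cosθ + r = +0.46021 m.
|ω_lever| = |0.1278·8.168·+0.46021| / 0.241998 = 1.9852 rad/s.

1.99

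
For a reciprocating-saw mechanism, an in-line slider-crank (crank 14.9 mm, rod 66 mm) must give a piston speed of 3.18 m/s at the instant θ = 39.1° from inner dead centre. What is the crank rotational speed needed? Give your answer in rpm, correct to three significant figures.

2750

For an in-line slider-crank, |v_piston| = rω|sinθ|·[1 + r cosθ/√(L² − r² sin²θ)].
With r = 0.0149 m, L = 0.066 m, θ = 39.1°: the bracketed kinematic factor |dx/dθ| = 0.01106 m.
ω = v/|dx/dθ| = 3.18/0.01106 = 287.51 rad/s.
N = 60ω/(2π) = 2745.5 rpm.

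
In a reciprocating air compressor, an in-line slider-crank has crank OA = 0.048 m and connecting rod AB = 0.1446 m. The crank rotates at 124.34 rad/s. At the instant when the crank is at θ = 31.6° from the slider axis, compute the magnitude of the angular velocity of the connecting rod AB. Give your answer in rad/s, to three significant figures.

ω = 124.3 rad/s
The rod makes angle φ with the slider axis where L sinφ = r sinθ; differentiating, L cosφ·φ̇ = r ω cosθ.
L cosφ = √(L² − r² sin²θ) = 0.1424 m.
|ω_rod| = r ω |cosθ| / √(L² − r² sin²θ) = 0.048·124.3·0.85173/0.1424 = 35.699 rad/s.

35.7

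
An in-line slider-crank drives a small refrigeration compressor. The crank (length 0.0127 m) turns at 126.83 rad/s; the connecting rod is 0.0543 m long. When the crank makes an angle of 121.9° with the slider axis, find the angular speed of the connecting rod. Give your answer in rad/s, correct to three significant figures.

16.0

ω = 126.8 rad/s
The rod makes angle φ with the slider axis where L sinφ = r sinθ; differentiating, L cosφ·φ̇ = r ω cosθ.
L cosφ = √(L² − r² sin²θ) = 0.053219 m.
|ω_rod| = r ω |cosθ| / √(L² − r² sin²θ) = 0.0127·126.8·0.52844/0.053219 = 15.994 rad/s.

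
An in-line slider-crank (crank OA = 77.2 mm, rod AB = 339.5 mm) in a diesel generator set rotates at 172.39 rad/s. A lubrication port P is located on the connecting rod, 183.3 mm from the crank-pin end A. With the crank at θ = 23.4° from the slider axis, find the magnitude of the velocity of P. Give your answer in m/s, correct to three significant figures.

8.14

ω = 172.4 rad/s.  Crank-pin speed |V_A| = rω = 13.309 m/s, perpendicular to OA.
Rod angle: sinφ = −(r/L) sinθ ⇒ φ = -5.181°; ω_rod = −rω cosθ/√(L²−r²sin²θ) = -36.124 rad/s.
V_P = V_A + ω_rod × AP, with AP = 0.1833 m along the rod.
Components: V_Px = −rω sinθ − a·ω_rod·sinφ = -5.8834 m/s;  V_Py = rω cosθ + a·ω_rod·cosφ = +5.6195 m/s.
|V_P| = √(V_Px² + V_Py²) = 8.1359 m/s.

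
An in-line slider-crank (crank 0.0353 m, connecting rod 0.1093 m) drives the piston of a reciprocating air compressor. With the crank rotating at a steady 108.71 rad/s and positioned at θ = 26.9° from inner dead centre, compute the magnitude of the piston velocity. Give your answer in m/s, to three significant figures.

ω = 108.7 rad/s
For an in-line slider-crank, x = r cosθ + √(L² − r² sin²θ), so v = −rω sinθ·[1 + r cosθ/√(L² − r² sin²θ)].
With r = 0.0353 m, L = 0.1093 m, θ = 26.9°: √(L² − r² sin²θ) = 0.10813 m.
v = −0.0353·108.7·0.45243·[1 + 0.0353·0.89180/0.10813] = -2.2417 m/s.
|v| = 2.2417 m/s.

2.24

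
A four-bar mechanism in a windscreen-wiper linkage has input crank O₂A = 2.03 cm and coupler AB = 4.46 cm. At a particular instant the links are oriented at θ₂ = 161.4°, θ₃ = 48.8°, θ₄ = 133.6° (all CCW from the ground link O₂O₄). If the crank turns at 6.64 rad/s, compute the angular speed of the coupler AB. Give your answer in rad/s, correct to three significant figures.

1.42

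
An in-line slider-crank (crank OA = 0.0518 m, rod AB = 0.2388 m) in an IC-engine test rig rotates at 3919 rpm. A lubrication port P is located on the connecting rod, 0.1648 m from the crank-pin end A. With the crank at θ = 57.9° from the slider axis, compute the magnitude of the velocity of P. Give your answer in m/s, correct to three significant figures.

ω = 410.4 rad/s.  Crank-pin speed |V_A| = rω = 21.259 m/s, perpendicular to OA.
Rod angle: sinφ = −(r/L) sinθ ⇒ φ = -10.589°; ω_rod = −rω cosθ/√(L²−r²sin²θ) = -48.126 rad/s.
V_P = V_A + ω_rod × AP, with AP = 0.1648 m along the rod.
Components: V_Px = −rω sinθ − a·ω_rod·sinφ = -19.466 m/s;  V_Py = rω cosθ + a·ω_rod·cosφ = +3.5007 m/s.
|V_P| = √(V_Px² + V_Py²) = 19.778 m/s.

19.8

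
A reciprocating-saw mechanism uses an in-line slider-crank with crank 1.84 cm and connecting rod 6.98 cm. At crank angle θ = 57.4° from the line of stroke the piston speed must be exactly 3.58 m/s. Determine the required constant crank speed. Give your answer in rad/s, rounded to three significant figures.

For an in-line slider-crank, |v_piston| = rω|sinθ|·[1 + r cosθ/√(L² − r² sin²θ)].
With r = 0.0184 m, L = 0.0698 m, θ = 57.4°: the bracketed kinematic factor |dx/dθ| = 0.017759 m.
ω = v/|dx/dθ| = 3.58/0.017759 = 201.59 rad/s.

202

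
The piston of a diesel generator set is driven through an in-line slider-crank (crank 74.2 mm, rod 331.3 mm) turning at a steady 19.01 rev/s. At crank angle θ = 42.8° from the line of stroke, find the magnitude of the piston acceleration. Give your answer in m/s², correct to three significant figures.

798

ω = 2π·19 = 119.4 rad/s
x(θ) = r cosθ + √(L² − r² sin²θ); with ω constant, a = ω²·d²x/dθ².
d²x/dθ² = −r cosθ − r²(cos2θ)/√u − r⁴ sin²2θ/(4u^{3/2}),  u = L² − r² sin²θ = 0.107218 m².
Substituting r = 0.0742 m, L = 0.3313 m, θ = 42.8°: d²x/dθ² = -0.055947 m.
a = ω²·d²x/dθ² = (119.4)²·(-0.055947) = -798.18 m/s²;  |a| = 798.18 m/s².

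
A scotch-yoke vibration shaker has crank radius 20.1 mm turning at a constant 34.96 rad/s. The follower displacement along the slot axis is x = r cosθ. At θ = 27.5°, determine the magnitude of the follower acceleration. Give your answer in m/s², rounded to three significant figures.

21.8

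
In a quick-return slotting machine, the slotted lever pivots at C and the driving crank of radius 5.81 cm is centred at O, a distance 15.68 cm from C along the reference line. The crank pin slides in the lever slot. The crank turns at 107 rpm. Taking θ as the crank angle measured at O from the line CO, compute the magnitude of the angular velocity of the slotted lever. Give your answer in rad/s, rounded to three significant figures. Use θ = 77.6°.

1.87

ω = 11.21 rad/s (from 107 rpm).
Crank pin A relative to C: A = (d + r cosθ, r sinθ); lever angle φ = atan2(r sinθ, d + r cosθ).
Differentiating tanφ: φ̇ = rω(d cosθ + r)/(d² + r² + 2dr cosθ).
d² + r² + 2dr cosθ = |CA|² = 0.0318744 m²;  d cosθ + r = +0.09177 m.
|ω_lever| = |0.0581·11.21·+0.09177| / 0.0318744 = 1.8743 rad/s.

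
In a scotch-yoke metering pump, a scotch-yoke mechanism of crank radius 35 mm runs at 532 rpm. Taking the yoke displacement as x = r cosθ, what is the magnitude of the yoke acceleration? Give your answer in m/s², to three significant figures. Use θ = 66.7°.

ω = 55.71 rad/s (from 532 rpm).
x = r cosθ ⇒ ẍ = −rω² cosθ (ω constant).
|a| = rω²|cosθ| = 0.035·(55.71)²·|cos 66.7°| = 42.968 m/s².

43.0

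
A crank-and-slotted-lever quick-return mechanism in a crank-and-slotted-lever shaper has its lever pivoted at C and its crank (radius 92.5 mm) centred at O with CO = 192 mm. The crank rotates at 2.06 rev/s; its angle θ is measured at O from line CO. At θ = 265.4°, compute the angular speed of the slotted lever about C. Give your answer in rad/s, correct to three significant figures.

ω = 12.94 rad/s (from 2.06 rev/s).
Crank pin A relative to C: A = (d + r cosθ, r sinθ); lever angle φ = atan2(r sinθ, d + r cosθ).
Differentiating tanφ: φ̇ = rω(d cosθ + r)/(d² + r² + 2dr cosθ).
d² + r² + 2dr cosθ = |CA|² = 0.0425716 m²;  d cosθ + r = +0.077102 m.
|ω_lever| = |0.0925·12.94·+0.077102| / 0.0425716 = 2.1684 rad/s.

2.17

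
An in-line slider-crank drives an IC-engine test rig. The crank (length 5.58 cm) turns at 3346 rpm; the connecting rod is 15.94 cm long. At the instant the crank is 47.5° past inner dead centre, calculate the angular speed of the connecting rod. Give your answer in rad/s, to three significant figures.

85.8

ω = 350.4 rad/s (converted from 3346 rpm).
The rod makes angle φ with the slider axis where L sinφ = r sinθ; differentiating, L cosφ·φ̇ = r ω cosθ.
L cosφ = √(L² − r² sin²θ) = 0.154 m.
|ω_rod| = r ω |cosθ| / √(L² − r² sin²θ) = 0.0558·350.4·0.67559/0.154 = 85.773 rad/s.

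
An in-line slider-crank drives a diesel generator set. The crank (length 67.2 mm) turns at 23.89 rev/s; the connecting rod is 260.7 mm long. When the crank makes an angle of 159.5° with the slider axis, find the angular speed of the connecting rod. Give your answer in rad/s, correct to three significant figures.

36.4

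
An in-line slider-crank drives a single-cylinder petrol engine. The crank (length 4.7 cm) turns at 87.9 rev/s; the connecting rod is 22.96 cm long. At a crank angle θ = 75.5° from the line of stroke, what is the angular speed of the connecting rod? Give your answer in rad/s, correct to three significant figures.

ω = 552.3 rad/s (converted from 87.9 rev/s).
The rod makes angle φ with the slider axis where L sinφ = r sinθ; differentiating, L cosφ·φ̇ = r ω cosθ.
L cosφ = √(L² − r² sin²θ) = 0.22505 m.
|ω_rod| = r ω |cosθ| / √(L² − r² sin²θ) = 0.047·552.3·0.25038/0.22505 = 28.88 rad/s.

28.9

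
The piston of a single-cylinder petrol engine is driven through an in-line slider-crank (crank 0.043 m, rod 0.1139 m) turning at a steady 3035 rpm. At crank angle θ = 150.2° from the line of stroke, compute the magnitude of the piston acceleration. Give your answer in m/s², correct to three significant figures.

2880

ω = 2π·3035/60 = 317.8 rad/s
x(θ) = r cosθ + √(L² − r² sin²θ); with ω constant, a = ω²·d²x/dθ².
d²x/dθ² = −r cosθ − r²(cos2θ)/√u − r⁴ sin²2θ/(4u^{3/2}),  u = L² − r² sin²θ = 0.0125165 m².
Substituting r = 0.043 m, L = 0.1139 m, θ = 150.2°: d²x/dθ² = +0.028497 m.
a = ω²·d²x/dθ² = (317.8)²·(+0.028497) = +2878.5 m/s²;  |a| = 2878.5 m/s².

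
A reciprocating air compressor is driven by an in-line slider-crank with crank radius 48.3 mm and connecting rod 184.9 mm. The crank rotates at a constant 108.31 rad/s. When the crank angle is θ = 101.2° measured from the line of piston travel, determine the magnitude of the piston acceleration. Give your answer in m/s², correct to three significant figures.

251

ω = 108.3 rad/s
x(θ) = r cosθ + √(L² − r² sin²θ); with ω constant, a = ω²·d²x/dθ².
d²x/dθ² = −r cosθ − r²(cos2θ)/√u − r⁴ sin²2θ/(4u^{3/2}),  u = L² − r² sin²θ = 0.0319431 m².
Substituting r = 0.0483 m, L = 0.1849 m, θ = 101.2°: d²x/dθ² = +0.021415 m.
a = ω²·d²x/dθ² = (108.3)²·(+0.021415) = +251.22 m/s²;  |a| = 251.22 m/s².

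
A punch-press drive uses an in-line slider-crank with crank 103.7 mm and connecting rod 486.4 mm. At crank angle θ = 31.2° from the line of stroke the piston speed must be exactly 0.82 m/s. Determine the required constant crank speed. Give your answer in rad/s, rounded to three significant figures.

For an in-line slider-crank, |v_piston| = rω|sinθ|·[1 + r cosθ/√(L² − r² sin²θ)].
With r = 0.1037 m, L = 0.4864 m, θ = 31.2°: the bracketed kinematic factor |dx/dθ| = 0.063576 m.
ω = v/|dx/dθ| = 0.82/0.063576 = 12.898 rad/s.

12.9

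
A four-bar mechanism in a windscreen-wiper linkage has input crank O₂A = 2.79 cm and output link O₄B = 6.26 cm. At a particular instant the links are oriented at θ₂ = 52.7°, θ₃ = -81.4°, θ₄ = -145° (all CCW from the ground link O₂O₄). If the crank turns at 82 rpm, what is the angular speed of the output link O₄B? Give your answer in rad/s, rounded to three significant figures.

ω₂ = 8.587 rad/s (from 82 rpm).
Differentiating the loop-closure r₂e^{iθ₂}+r₃e^{iθ₃}=r₁+r₄e^{iθ₄} gives r₂ω₂e^{iθ₂}+r₃ω₃e^{iθ₃}=r₄ω₄e^{iθ₄}.
Eliminating the other unknown: ω₄ = r₂ω₂ sin(θ₂−θ₃) / [r₄ sin(θ₄−θ₃)].
Numerator sine = +0.71813; denominator sine = -0.89571.
Result = 0.0279·8.587·(+0.71813) / (0.0626·(-0.89571)) = -3.0683 rad/s; magnitude 3.0683 rad/s.

3.07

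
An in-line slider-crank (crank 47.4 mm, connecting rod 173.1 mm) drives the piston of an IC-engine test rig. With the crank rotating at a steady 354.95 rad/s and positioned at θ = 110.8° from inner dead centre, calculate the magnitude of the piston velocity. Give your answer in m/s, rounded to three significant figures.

ω = 354.9 rad/s
For an in-line slider-crank, x = r cosθ + √(L² − r² sin²θ), so v = −rω sinθ·[1 + r cosθ/√(L² − r² sin²θ)].
With r = 0.0474 m, L = 0.1731 m, θ = 110.8°: √(L² − r² sin²θ) = 0.16733 m.
v = −0.0474·354.9·0.93483·[1 + 0.0474·-0.35511/0.16733] = -14.146 m/s.
|v| = 14.146 m/s.

14.1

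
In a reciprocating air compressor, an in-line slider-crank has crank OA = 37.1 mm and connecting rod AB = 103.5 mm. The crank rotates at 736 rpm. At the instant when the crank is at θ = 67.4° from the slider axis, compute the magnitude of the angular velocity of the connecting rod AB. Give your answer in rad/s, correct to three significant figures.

11.3

ω = 77.07 rad/s (converted from 736 rpm).
The rod makes angle φ with the slider axis where L sinφ = r sinθ; differentiating, L cosφ·φ̇ = r ω cosθ.
L cosφ = √(L² − r² sin²θ) = 0.097668 m.
|ω_rod| = r ω |cosθ| / √(L² − r² sin²θ) = 0.0371·77.07·0.38430/0.097668 = 11.251 rad/s.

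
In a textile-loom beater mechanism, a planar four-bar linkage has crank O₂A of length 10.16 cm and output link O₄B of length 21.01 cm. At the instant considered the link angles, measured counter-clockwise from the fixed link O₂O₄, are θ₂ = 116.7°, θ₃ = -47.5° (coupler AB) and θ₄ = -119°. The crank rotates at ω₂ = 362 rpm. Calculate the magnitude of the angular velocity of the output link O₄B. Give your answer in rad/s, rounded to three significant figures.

ω₂ = 37.91 rad/s (from 362 rpm).
Differentiating the loop-closure r₂e^{iθ₂}+r₃e^{iθ₃}=r₁+r₄e^{iθ₄} gives r₂ω₂e^{iθ₂}+r₃ω₃e^{iθ₃}=r₄ω₄e^{iθ₄}.
Eliminating the other unknown: ω₄ = r₂ω₂ sin(θ₂−θ₃) / [r₄ sin(θ₄−θ₃)].
Numerator sine = +0.27228; denominator sine = -0.94832.
Result = 0.1016·37.91·(+0.27228) / (0.2101·(-0.94832)) = -5.2634 rad/s; magnitude 5.2634 rad/s.

5.26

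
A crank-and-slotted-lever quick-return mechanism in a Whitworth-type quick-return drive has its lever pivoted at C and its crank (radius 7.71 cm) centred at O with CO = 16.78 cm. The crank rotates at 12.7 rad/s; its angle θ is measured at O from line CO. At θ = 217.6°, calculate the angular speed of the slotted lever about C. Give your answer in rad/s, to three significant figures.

ω = 12.7 rad/s
Crank pin A relative to C: A = (d + r cosθ, r sinθ); lever angle φ = atan2(r sinθ, d + r cosθ).
Differentiating tanφ: φ̇ = rω(d cosθ + r)/(d² + r² + 2dr cosθ).
d² + r² + 2dr cosθ = |CA|² = 0.0136009 m²;  d cosθ + r = -0.055846 m.
|ω_lever| = |0.0771·12.7·-0.055846| / 0.0136009 = 4.0205 rad/s.

4.02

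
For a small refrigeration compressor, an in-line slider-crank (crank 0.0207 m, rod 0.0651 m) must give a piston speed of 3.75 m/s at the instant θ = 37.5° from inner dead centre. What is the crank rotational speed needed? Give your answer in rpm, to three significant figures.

2260

For an in-line slider-crank, |v_piston| = rω|sinθ|·[1 + r cosθ/√(L² − r² sin²θ)].
With r = 0.0207 m, L = 0.0651 m, θ = 37.5°: the bracketed kinematic factor |dx/dθ| = 0.015842 m.
ω = v/|dx/dθ| = 3.75/0.015842 = 236.72 rad/s.
N = 60ω/(2π) = 2260.5 rpm.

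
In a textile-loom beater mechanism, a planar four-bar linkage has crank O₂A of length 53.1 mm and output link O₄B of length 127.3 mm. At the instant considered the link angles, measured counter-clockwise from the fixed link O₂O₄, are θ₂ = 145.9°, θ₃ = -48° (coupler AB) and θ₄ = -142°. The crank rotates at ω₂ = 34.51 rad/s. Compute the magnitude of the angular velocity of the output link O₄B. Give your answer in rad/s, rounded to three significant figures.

ω₂ = 34.51 rad/s
Differentiating the loop-closure r₂e^{iθ₂}+r₃e^{iθ₃}=r₁+r₄e^{iθ₄} gives r₂ω₂e^{iθ₂}+r₃ω₃e^{iθ₃}=r₄ω₄e^{iθ₄}.
Eliminating the other unknown: ω₄ = r₂ω₂ sin(θ₂−θ₃) / [r₄ sin(θ₄−θ₃)].
Numerator sine = -0.24023; denominator sine = -0.99756.
Result = 0.0531·34.51·(-0.24023) / (0.1273·(-0.99756)) = +3.4665 rad/s; magnitude 3.4665 rad/s.

3.47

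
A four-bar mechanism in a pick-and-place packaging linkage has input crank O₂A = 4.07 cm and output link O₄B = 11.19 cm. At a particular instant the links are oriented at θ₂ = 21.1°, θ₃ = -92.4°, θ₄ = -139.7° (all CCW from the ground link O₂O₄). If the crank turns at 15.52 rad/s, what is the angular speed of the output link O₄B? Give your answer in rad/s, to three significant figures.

7.04

ω₂ = 15.52 rad/s
Differentiating the loop-closure r₂e^{iθ₂}+r₃e^{iθ₃}=r₁+r₄e^{iθ₄} gives r₂ω₂e^{iθ₂}+r₃ω₃e^{iθ₃}=r₄ω₄e^{iθ₄}.
Eliminating the other unknown: ω₄ = r₂ω₂ sin(θ₂−θ₃) / [r₄ sin(θ₄−θ₃)].
Numerator sine = +0.91706; denominator sine = -0.73491.
Result = 0.0407·15.52·(+0.91706) / (0.1119·(-0.73491)) = -7.044 rad/s; magnitude 7.044 rad/s.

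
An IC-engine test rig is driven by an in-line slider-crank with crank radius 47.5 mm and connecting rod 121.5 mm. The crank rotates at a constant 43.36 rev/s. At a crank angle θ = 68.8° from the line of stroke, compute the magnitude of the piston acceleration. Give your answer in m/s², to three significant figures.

ω = 2π·43.4 = 272.4 rad/s
x(θ) = r cosθ + √(L² − r² sin²θ); with ω constant, a = ω²·d²x/dθ².
d²x/dθ² = −r cosθ − r²(cos2θ)/√u − r⁴ sin²2θ/(4u^{3/2}),  u = L² − r² sin²θ = 0.0128011 m².
Substituting r = 0.0475 m, L = 0.1215 m, θ = 68.8°: d²x/dθ² = -0.0028506 m.
a = ω²·d²x/dθ² = (272.4)²·(-0.0028506) = -211.58 m/s²;  |a| = 211.58 m/s².

212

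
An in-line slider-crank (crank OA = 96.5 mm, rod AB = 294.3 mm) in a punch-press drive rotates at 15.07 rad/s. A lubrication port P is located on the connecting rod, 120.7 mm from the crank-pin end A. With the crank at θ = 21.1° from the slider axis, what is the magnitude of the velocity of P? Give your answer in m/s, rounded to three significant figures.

ω = 15.07 rad/s.  Crank-pin speed |V_A| = rω = 1.4543 m/s, perpendicular to OA.
Rod angle: sinφ = −(r/L) sinθ ⇒ φ = -6.779°; ω_rod = −rω cosθ/√(L²−r²sin²θ) = -4.6426 rad/s.
V_P = V_A + ω_rod × AP, with AP = 0.1207 m along the rod.
Components: V_Px = −rω sinθ − a·ω_rod·sinφ = -0.58967 m/s;  V_Py = rω cosθ + a·ω_rod·cosφ = +0.80031 m/s.
|V_P| = √(V_Px² + V_Py²) = 0.99409 m/s.

0.994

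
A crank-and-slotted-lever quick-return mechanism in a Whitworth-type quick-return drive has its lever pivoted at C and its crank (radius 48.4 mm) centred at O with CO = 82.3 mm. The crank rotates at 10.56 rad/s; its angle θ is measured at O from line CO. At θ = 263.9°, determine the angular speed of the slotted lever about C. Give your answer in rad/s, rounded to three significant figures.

2.45

ω = 10.56 rad/s
Crank pin A relative to C: A = (d + r cosθ, r sinθ); lever angle φ = atan2(r sinθ, d + r cosθ).
Differentiating tanφ: φ̇ = rω(d cosθ + r)/(d² + r² + 2dr cosθ).
d² + r² + 2dr cosθ = |CA|² = 0.00826928 m²;  d cosθ + r = +0.039654 m.
|ω_lever| = |0.0484·10.56·+0.039654| / 0.00826928 = 2.4509 rad/s.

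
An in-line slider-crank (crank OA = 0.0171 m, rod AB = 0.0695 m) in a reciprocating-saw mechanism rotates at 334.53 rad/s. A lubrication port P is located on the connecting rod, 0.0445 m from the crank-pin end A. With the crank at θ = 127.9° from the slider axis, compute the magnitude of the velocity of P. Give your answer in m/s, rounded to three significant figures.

4.26

ω = 334.5 rad/s.  Crank-pin speed |V_A| = rω = 5.7205 m/s, perpendicular to OA.
Rod angle: sinφ = −(r/L) sinθ ⇒ φ = -11.195°; ω_rod = −rω cosθ/√(L²−r²sin²θ) = +51.542 rad/s.
V_P = V_A + ω_rod × AP, with AP = 0.0445 m along the rod.
Components: V_Px = −rω sinθ − a·ω_rod·sinφ = -4.0686 m/s;  V_Py = rω cosθ + a·ω_rod·cosφ = -1.264 m/s.
|V_P| = √(V_Px² + V_Py²) = 4.2605 m/s.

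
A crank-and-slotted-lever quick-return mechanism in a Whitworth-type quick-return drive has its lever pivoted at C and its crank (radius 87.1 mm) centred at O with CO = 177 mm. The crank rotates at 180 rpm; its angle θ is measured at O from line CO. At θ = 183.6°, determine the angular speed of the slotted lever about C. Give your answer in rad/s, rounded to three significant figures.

18.1

ω = 18.85 rad/s (from 180 rpm).
Crank pin A relative to C: A = (d + r cosθ, r sinθ); lever angle φ = atan2(r sinθ, d + r cosθ).
Differentiating tanφ: φ̇ = rω(d cosθ + r)/(d² + r² + 2dr cosθ).
d² + r² + 2dr cosθ = |CA|² = 0.00814285 m²;  d cosθ + r = -0.089551 m.
|ω_lever| = |0.0871·18.85·-0.089551| / 0.00814285 = 18.056 rad/s.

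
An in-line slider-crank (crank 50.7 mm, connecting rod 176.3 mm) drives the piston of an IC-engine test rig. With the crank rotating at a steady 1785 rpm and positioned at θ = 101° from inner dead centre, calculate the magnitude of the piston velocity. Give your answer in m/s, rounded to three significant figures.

8.77

ω = 2π·1785/60 = 186.9 rad/s
For an in-line slider-crank, x = r cosθ + √(L² − r² sin²θ), so v = −rω sinθ·[1 + r cosθ/√(L² − r² sin²θ)].
With r = 0.0507 m, L = 0.1763 m, θ = 101°: √(L² − r² sin²θ) = 0.16913 m.
v = −0.0507·186.9·0.98163·[1 + 0.0507·-0.19081/0.16913] = -8.7708 m/s.
|v| = 8.7708 m/s.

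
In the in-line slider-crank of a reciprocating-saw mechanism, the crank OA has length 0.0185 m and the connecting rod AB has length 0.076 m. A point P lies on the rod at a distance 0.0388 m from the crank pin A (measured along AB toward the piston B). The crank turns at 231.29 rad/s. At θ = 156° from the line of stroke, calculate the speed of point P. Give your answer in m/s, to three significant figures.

ω = 231.3 rad/s.  Crank-pin speed |V_A| = rω = 4.2789 m/s, perpendicular to OA.
Rod angle: sinφ = −(r/L) sinθ ⇒ φ = -5.682°; ω_rod = −rω cosθ/√(L²−r²sin²θ) = +51.687 rad/s.
V_P = V_A + ω_rod × AP, with AP = 0.0388 m along the rod.
Components: V_Px = −rω sinθ − a·ω_rod·sinφ = -1.5418 m/s;  V_Py = rω cosθ + a·ω_rod·cosφ = -1.9133 m/s.
|V_P| = √(V_Px² + V_Py²) = 2.4572 m/s.

2.46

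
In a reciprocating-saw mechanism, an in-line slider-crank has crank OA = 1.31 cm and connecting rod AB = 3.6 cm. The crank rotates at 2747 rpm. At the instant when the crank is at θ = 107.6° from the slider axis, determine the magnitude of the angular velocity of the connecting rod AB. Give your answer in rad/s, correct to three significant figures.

33.7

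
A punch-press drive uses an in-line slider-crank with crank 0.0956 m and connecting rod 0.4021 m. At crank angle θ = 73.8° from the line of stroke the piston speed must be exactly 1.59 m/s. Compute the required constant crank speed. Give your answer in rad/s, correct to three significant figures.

For an in-line slider-crank, |v_piston| = rω|sinθ|·[1 + r cosθ/√(L² − r² sin²θ)].
With r = 0.0956 m, L = 0.4021 m, θ = 73.8°: the bracketed kinematic factor |dx/dθ| = 0.098059 m.
ω = v/|dx/dθ| = 1.59/0.098059 = 16.215 rad/s.

16.2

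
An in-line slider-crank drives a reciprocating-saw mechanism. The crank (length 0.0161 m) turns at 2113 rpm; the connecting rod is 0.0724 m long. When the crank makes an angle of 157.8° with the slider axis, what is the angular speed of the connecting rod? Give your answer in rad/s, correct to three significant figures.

ω = 221.3 rad/s (converted from 2113 rpm).
The rod makes angle φ with the slider axis where L sinφ = r sinθ; differentiating, L cosφ·φ̇ = r ω cosθ.
L cosφ = √(L² − r² sin²θ) = 0.072144 m.
|ω_rod| = r ω |cosθ| / √(L² − r² sin²θ) = 0.0161·221.3·0.92587/0.072144 = 45.72 rad/s.

45.7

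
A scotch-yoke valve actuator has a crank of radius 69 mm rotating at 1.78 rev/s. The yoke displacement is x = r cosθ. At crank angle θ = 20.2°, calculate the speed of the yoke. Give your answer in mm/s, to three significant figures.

266

ω = 11.18 rad/s (from 1.78 rev/s).
x = r cosθ ⇒ ẋ = −rω sinθ.
|v| = rω|sinθ| = 0.069·11.18·|sin 20.2°| = 0.26647 m/s = 266.47 mm/s.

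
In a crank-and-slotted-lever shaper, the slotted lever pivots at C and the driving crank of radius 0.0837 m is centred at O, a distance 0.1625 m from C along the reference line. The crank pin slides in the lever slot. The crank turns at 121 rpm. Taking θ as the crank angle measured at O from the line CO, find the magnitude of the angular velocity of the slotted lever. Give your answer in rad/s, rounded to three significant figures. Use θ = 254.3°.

ω = 12.67 rad/s (from 121 rpm).
Crank pin A relative to C: A = (d + r cosθ, r sinθ); lever angle φ = atan2(r sinθ, d + r cosθ).
Differentiating tanφ: φ̇ = rω(d cosθ + r)/(d² + r² + 2dr cosθ).
d² + r² + 2dr cosθ = |CA|² = 0.0260509 m²;  d cosθ + r = +0.039727 m.
|ω_lever| = |0.0837·12.67·+0.039727| / 0.0260509 = 1.6174 rad/s.

1.62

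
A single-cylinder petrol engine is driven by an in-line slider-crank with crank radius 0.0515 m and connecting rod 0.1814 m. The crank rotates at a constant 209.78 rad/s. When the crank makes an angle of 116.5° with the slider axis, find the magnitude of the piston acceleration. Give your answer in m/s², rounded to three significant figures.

1400

ω = 209.8 rad/s
x(θ) = r cosθ + √(L² − r² sin²θ); with ω constant, a = ω²·d²x/dθ².
d²x/dθ² = −r cosθ − r²(cos2θ)/√u − r⁴ sin²2θ/(4u^{3/2}),  u = L² − r² sin²θ = 0.0307818 m².
Substituting r = 0.0515 m, L = 0.1814 m, θ = 116.5°: d²x/dθ² = +0.031869 m.
a = ω²·d²x/dθ² = (209.8)²·(+0.031869) = +1402.5 m/s²;  |a| = 1402.5 m/s².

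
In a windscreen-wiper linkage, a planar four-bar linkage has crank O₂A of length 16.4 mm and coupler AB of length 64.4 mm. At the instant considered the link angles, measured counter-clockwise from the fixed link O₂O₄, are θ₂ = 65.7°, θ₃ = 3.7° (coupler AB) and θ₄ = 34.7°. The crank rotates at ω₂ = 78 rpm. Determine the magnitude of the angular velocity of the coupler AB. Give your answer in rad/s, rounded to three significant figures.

ω₂ = 8.168 rad/s (from 78 rpm).
Differentiating the loop-closure r₂e^{iθ₂}+r₃e^{iθ₃}=r₁+r₄e^{iθ₄} gives r₂ω₂e^{iθ₂}+r₃ω₃e^{iθ₃}=r₄ω₄e^{iθ₄}.
Eliminating the other unknown: ω₃ = r₂ω₂ sin(θ₄−θ₂) / [r₃ sin(θ₃−θ₄)].
Numerator sine = -0.51504; denominator sine = -0.51504.
Result = 0.0164·8.168·(-0.51504) / (0.0644·(-0.51504)) = +2.0801 rad/s; magnitude 2.0801 rad/s.

2.08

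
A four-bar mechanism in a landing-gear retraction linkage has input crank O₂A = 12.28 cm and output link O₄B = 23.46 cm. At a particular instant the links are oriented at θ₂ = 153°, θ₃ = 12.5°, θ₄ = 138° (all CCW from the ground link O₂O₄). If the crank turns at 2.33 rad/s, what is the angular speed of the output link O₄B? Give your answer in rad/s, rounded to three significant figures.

ω₂ = 2.33 rad/s
Differentiating the loop-closure r₂e^{iθ₂}+r₃e^{iθ₃}=r₁+r₄e^{iθ₄} gives r₂ω₂e^{iθ₂}+r₃ω₃e^{iθ₃}=r₄ω₄e^{iθ₄}.
Eliminating the other unknown: ω₄ = r₂ω₂ sin(θ₂−θ₃) / [r₄ sin(θ₄−θ₃)].
Numerator sine = +0.63608; denominator sine = +0.81412.
Result = 0.1228·2.33·(+0.63608) / (0.2346·(+0.81412)) = +0.95291 rad/s; magnitude 0.95291 rad/s.

0.953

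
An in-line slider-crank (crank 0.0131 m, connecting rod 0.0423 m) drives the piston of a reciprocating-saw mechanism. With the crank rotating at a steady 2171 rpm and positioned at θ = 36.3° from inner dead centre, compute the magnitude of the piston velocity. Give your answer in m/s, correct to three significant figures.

ω = 2π·2171/60 = 227.3 rad/s
For an in-line slider-crank, x = r cosθ + √(L² − r² sin²θ), so v = −rω sinθ·[1 + r cosθ/√(L² − r² sin²θ)].
With r = 0.0131 m, L = 0.0423 m, θ = 36.3°: √(L² − r² sin²θ) = 0.041583 m.
v = −0.0131·227.3·0.59201·[1 + 0.0131·0.80593/0.041583] = -2.2108 m/s.
|v| = 2.2108 m/s.

2.21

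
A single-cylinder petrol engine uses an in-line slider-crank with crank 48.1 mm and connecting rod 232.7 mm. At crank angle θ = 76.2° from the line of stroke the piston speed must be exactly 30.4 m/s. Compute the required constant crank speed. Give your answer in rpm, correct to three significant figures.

5920

For an in-line slider-crank, |v_piston| = rω|sinθ|·[1 + r cosθ/√(L² − r² sin²θ)].
With r = 0.0481 m, L = 0.2327 m, θ = 76.2°: the bracketed kinematic factor |dx/dθ| = 0.049063 m.
ω = v/|dx/dθ| = 30.4/0.049063 = 619.62 rad/s.
N = 60ω/(2π) = 5916.9 rpm.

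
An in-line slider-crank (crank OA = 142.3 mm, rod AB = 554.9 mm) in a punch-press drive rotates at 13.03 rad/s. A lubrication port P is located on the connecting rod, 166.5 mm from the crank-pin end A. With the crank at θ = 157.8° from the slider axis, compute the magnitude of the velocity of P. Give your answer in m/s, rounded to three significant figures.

ω = 13.03 rad/s.  Crank-pin speed |V_A| = rω = 1.8542 m/s, perpendicular to OA.
Rod angle: sinφ = −(r/L) sinθ ⇒ φ = -5.560°; ω_rod = −rω cosθ/√(L²−r²sin²θ) = +3.1084 rad/s.
V_P = V_A + ω_rod × AP, with AP = 0.1665 m along the rod.
Components: V_Px = −rω sinθ − a·ω_rod·sinφ = -0.65043 m/s;  V_Py = rω cosθ + a·ω_rod·cosφ = -1.2016 m/s.
|V_P| = √(V_Px² + V_Py²) = 1.3664 m/s.

1.37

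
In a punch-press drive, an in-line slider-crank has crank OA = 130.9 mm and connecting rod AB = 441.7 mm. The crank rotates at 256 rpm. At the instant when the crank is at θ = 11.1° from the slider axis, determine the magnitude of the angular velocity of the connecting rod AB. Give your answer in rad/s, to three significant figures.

ω = 26.81 rad/s (converted from 256 rpm).
The rod makes angle φ with the slider axis where L sinφ = r sinθ; differentiating, L cosφ·φ̇ = r ω cosθ.
L cosφ = √(L² − r² sin²θ) = 0.44098 m.
|ω_rod| = r ω |cosθ| / √(L² − r² sin²θ) = 0.1309·26.81·0.98129/0.44098 = 7.8089 rad/s.

7.81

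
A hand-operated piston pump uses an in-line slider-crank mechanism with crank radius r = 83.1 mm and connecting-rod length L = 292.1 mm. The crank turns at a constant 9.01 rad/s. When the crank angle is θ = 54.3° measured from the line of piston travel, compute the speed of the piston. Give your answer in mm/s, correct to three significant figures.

ω = 9.01 rad/s
For an in-line slider-crank, x = r cosθ + √(L² − r² sin²θ), so v = −rω sinθ·[1 + r cosθ/√(L² − r² sin²θ)].
With r = 0.0831 m, L = 0.2921 m, θ = 54.3°: √(L² − r² sin²θ) = 0.2842 m.
v = −0.0831·9.01·0.81208·[1 + 0.0831·0.58354/0.2842] = -0.71178 m/s.
|v| = 0.71178 m/s = 711.78 mm/s.

712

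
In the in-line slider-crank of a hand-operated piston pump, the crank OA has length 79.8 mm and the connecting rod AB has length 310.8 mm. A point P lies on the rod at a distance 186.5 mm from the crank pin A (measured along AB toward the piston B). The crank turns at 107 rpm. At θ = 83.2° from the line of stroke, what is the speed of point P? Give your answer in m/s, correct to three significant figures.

0.906

ω = 11.21 rad/s.  Crank-pin speed |V_A| = rω = 0.89416 m/s, perpendicular to OA.
Rod angle: sinφ = −(r/L) sinθ ⇒ φ = -14.771°; ω_rod = −rω cosθ/√(L²−r²sin²θ) = -0.35229 rad/s.
V_P = V_A + ω_rod × AP, with AP = 0.1865 m along the rod.
Components: V_Px = −rω sinθ − a·ω_rod·sinφ = -0.90462 m/s;  V_Py = rω cosθ + a·ω_rod·cosφ = +0.042342 m/s.
|V_P| = √(V_Px² + V_Py²) = 0.90561 m/s.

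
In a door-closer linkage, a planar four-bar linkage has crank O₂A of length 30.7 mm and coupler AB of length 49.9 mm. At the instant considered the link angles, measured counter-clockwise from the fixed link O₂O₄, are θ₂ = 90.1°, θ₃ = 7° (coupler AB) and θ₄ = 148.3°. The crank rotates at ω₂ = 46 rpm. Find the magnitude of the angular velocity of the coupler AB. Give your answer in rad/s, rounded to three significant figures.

ω₂ = 4.817 rad/s (from 46 rpm).
Differentiating the loop-closure r₂e^{iθ₂}+r₃e^{iθ₃}=r₁+r₄e^{iθ₄} gives r₂ω₂e^{iθ₂}+r₃ω₃e^{iθ₃}=r₄ω₄e^{iθ₄}.
Eliminating the other unknown: ω₃ = r₂ω₂ sin(θ₄−θ₂) / [r₃ sin(θ₃−θ₄)].
Numerator sine = +0.84989; denominator sine = -0.62524.
Result = 0.0307·4.817·(+0.84989) / (0.0499·(-0.62524)) = -4.0285 rad/s; magnitude 4.0285 rad/s.

4.03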